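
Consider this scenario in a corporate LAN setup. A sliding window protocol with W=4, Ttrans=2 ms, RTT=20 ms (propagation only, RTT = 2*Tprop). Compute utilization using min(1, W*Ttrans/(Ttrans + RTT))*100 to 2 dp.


Given: W = 4, Ttrans = 2 ms, RTT = 20 ms (= 2 * Tprop, Tprop = 10 ms)
Cycle time = Ttrans + RTT = 2 + 20 = 22 ms (first packet sent until its ACK returns)
W * Ttrans = 4 * 2 = 8 ms of sending per cycle
W * Ttrans / (Ttrans + RTT) = 8 / 22 = 0.363636
U = min(1, 0.363636) = 0.363636
U% = 36.36%

36.36


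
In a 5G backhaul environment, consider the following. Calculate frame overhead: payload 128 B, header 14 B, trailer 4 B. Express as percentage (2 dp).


Given: payload = 128 B, header = 14 B, trailer = 4 B
Overhead bytes = header + trailer = 14 + 4 = 18
Total frame = payload + overhead = 128 + 18 = 146
Overhead % = 18 / 146 * 100 = 12.3288% -> 12.33% (2 dp)

12.33


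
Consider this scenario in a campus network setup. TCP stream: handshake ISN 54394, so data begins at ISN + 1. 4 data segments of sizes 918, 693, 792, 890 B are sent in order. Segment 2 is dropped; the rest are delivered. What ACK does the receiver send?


SYN uses sequence number 54394; first data byte = ISN + 1 = 54395.
Segment 1: SEQ = 54395, len = 918 B, covers [54395, 55312]
Segment 2: SEQ = 55313, len = 693 B, covers [55313, 56005] [LOST]
Segment 3: SEQ = 56006, len = 792 B, covers [56006, 56797]
Segment 4: SEQ = 56798, len = 890 B, covers [56798, 57687]
In-order data received: bytes [54395, 55312] (segments 1..1).
Segment 2 missing -> gap begins at byte 55313; later segments buffered out of order.
Cumulative ACK = next expected in-order byte = 54395 + 918 = 55313

55313


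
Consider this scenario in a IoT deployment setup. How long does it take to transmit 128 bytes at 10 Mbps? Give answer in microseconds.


Given: packet = 128 bytes, bandwidth = 10 Mbps
Packet in bits = 128 * 8 = 1024 bits
Bandwidth = 10 * 10^6 = 10000000 bps
Time = 1024 / 10000000 seconds
Time in us = 1024 * 10^6 / 10000000 = 102.4

102.4


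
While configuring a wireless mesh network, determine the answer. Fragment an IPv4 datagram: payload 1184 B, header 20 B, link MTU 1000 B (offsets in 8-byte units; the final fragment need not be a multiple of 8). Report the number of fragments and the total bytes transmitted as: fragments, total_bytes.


Max data per non-final fragment = floor((MTU - header)/8)*8 = floor((1000 - 20)/8)*8 = floor(980/8)*8 = 976 B
Final fragment needs no 8-byte alignment: it can carry up to MTU - header = 980 B
Non-final fragments needed = ceil((payload - 980) / 976) = ceil(204/976) = ceil(0.2090) = 1
Number of fragments = 1 + 1 = 2
Fragment sizes (data): 1 * 976 B + 208 B (last, 208 <= 980 OK)
Total bytes sent = payload + n_frags * header = 1184 + 2*20 = 1184 + 40 = 1224 B

2, 1224


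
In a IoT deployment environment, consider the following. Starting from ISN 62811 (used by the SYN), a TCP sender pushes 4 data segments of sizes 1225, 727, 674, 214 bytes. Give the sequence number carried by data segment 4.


The SYN occupies sequence number ISN = 62811, so the first data byte is ISN + 1 = 62812.
SEQ of data segment i = (ISN + 1) + sum of payload sizes of segments 1..i-1.
Segment 1: SEQ = 62812, payload = 1225 bytes
Segment 2: SEQ = 64037, payload = 727 bytes
Segment 3: SEQ = 64764, payload = 674 bytes
Segment 4: SEQ = 65438, payload = 214 bytes
SEQ of segment 4 = 62812 + 1225 + 727 + 674 = 65438

65438


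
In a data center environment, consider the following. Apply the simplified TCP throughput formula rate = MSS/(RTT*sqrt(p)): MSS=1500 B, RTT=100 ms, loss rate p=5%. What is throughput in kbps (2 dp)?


Given: MSS = 1500 bytes, RTT = 100 ms, loss = 5%
RTT in seconds = 100 / 1000 = 0.1
Loss rate = 5% = 0.05
sqrt(loss) = sqrt(0.05) = 0.223606797750
Throughput (bytes/s) = 1500 / (0.1 * 0.223606797750) = 67082.0393
Throughput (kbps) = 67082.0393 * 8 / 1000 = 536.656315 -> 536.66 kbps (2 dp)

536.66


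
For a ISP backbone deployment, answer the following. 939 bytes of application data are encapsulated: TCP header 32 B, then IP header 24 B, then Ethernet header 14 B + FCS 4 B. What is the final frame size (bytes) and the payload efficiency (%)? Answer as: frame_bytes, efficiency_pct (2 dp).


TCP segment = 939 + 32 = 971 B
IP packet = 971 + 24 = 995 B
Ethernet frame = 995 + 14 + 4 = 1013 B
Efficiency = app / frame = 939 / 1013 = 0.926950 = 92.6950% -> 92.69% (2 dp)

1013, 92.69


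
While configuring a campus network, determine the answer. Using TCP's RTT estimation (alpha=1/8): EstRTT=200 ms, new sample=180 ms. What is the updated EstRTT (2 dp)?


Given: EstRTT = 200 ms, SampleRTT = 180 ms, alpha = 1/8
New EstRTT = (1 - alpha) * EstRTT + alpha * SampleRTT
(7/8) * 200 = 175
(1/8) * 180 = 22.5
New EstRTT = 175 + 22.5 = 197.5 ms -> 197.50 ms (2 dp)

197.50


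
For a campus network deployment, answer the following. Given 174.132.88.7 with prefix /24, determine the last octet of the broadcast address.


Given: IP = 174.132.88.7, prefix = /24
Host bits = 32 - 24 = 8
Network last octet = 7 AND mask = 0
Host part size = 2^8 - 1 = 255
Broadcast last octet = 0 OR 255 = 255

255


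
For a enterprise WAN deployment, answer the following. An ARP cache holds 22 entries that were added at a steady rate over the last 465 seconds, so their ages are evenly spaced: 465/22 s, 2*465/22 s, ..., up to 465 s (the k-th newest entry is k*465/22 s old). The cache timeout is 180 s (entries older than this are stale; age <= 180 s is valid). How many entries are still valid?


Ages are k * 465/22 s for k = 1..22 (spacing = 21.1364 s).
Entry k is valid iff k * 465/22 <= 180 iff k <= 22 * 180 / 465 = 8.5161
n_valid = floor(8.5161) = 8
(n_stale = 22 - 8 = 14)

8


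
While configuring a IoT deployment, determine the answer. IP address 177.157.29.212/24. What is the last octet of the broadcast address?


Given: IP = 177.157.29.212, prefix = /24
Host bits = 32 - 24 = 8
Network last octet = 212 AND mask = 0
Host part size = 2^8 - 1 = 255
Broadcast last octet = 0 OR 255 = 255

255


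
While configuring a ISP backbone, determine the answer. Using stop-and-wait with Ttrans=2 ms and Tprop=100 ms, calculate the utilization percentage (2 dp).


Given: Ttrans = 2 ms, Tprop = 100 ms
RTT = 2 * Tprop = 2 * 100 = 200 ms
U = Ttrans / (Ttrans + RTT)
U = 2 / (2 + 200)
U = 2 / 202 = 0.009901
U% = 0.99%

0.99


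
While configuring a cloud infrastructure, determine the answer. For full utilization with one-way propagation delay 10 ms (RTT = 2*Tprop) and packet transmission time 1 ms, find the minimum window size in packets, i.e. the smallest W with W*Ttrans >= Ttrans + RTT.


Given: Ttrans = 1 ms, RTT = 20 ms (= 2 * Tprop, Tprop = 10 ms)
Time until first ACK returns = Ttrans + RTT = 1 + 20 = 21 ms
Need W * Ttrans >= Ttrans + RTT  ->  W >= (Ttrans + RTT) / Ttrans
(Ttrans + RTT) / Ttrans = 21 / 1 = 21
W_min = ceil(21) = 21

21


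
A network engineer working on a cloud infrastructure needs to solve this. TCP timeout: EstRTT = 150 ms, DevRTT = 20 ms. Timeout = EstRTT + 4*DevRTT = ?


Given: EstRTT = 150 ms, DevRTT = 20 ms
Timeout = EstRTT + 4 * DevRTT
4 * DevRTT = 4 * 20 = 80
Timeout = 150 + 80 = 230 ms

230


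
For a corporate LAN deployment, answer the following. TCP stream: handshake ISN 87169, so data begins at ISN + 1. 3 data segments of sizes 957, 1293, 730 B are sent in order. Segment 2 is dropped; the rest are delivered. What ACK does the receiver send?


SYN uses sequence number 87169; first data byte = ISN + 1 = 87170.
Segment 1: SEQ = 87170, len = 957 B, covers [87170, 88126]
Segment 2: SEQ = 88127, len = 1293 B, covers [88127, 89419] [LOST]
Segment 3: SEQ = 89420, len = 730 B, covers [89420, 90149]
In-order data received: bytes [87170, 88126] (segments 1..1).
Segment 2 missing -> gap begins at byte 88127; later segments buffered out of order.
Cumulative ACK = next expected in-order byte = 87170 + 957 = 88127

88127


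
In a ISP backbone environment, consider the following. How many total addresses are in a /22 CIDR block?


Given: CIDR prefix /22
Host bits = 32 - 22 = 10
Total addresses = 2^10 = 1024

1024


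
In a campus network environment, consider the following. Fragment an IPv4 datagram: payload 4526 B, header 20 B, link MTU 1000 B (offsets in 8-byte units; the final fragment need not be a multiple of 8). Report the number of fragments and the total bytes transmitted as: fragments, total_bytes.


Max data per non-final fragment = floor((MTU - header)/8)*8 = floor((1000 - 20)/8)*8 = floor(980/8)*8 = 976 B
Final fragment needs no 8-byte alignment: it can carry up to MTU - header = 980 B
Non-final fragments needed = ceil((payload - 980) / 976) = ceil(3546/976) = ceil(3.6332) = 4
Number of fragments = 4 + 1 = 5
Fragment sizes (data): 4 * 976 B + 622 B (last, 622 <= 980 OK)
Total bytes sent = payload + n_frags * header = 4526 + 5*20 = 4526 + 100 = 4626 B

5, 4626


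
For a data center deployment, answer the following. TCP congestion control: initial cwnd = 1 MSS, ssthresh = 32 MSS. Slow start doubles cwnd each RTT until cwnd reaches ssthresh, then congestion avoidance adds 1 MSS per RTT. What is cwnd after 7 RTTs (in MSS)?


RTT 0: cwnd = 1 MSS (initial)
RTT 1: cwnd = 2 MSS (slow start, doubled)
RTT 2: cwnd = 4 MSS (slow start, doubled)
RTT 3: cwnd = 8 MSS (slow start, doubled)
RTT 4: cwnd = 16 MSS (slow start, doubled)
RTT 5: cwnd = 32 MSS (slow start, doubled)
RTT 6: cwnd = 33 MSS (congestion avoidance, +1)
RTT 7: cwnd = 34 MSS (congestion avoidance, +1)

34


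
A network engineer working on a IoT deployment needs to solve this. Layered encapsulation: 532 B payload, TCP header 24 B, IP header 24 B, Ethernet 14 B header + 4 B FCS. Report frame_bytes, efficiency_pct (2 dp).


TCP segment = 532 + 24 = 556 B
IP packet = 556 + 24 = 580 B
Ethernet frame = 580 + 14 + 4 = 598 B
Efficiency = app / frame = 532 / 598 = 0.889632 = 88.9632% -> 88.96% (2 dp)

598, 88.96


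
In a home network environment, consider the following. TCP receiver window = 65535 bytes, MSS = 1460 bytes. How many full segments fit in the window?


Given: RWND = 65535 bytes, MSS = 1460 bytes
Full segments = floor(RWND / MSS)
Full segments = floor(65535 / 1460)
Full segments = floor(44.887) = 44

44


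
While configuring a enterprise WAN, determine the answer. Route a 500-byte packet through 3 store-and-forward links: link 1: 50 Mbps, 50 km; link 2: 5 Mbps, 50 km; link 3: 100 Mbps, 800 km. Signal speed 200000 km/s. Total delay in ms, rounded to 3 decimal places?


Packet = 500 bytes = 4000 bits. Store-and-forward: sum (t_trans + t_prop) per link.
Link 1: t_trans = 4000/(50*10^6) s = 0.0800 ms; t_prop = 50/200000 s = 0.2500 ms; subtotal = 0.3300 ms
Link 2: t_trans = 4000/(5*10^6) s = 0.8000 ms; t_prop = 50/200000 s = 0.2500 ms; subtotal = 1.0500 ms
Link 3: t_trans = 4000/(100*10^6) s = 0.0400 ms; t_prop = 800/200000 s = 4.0000 ms; subtotal = 4.0400 ms
End-to-end = 0.3300 + 1.0500 + 4.0400 = 5.4200 ms -> 5.420 ms (3 dp)

5.420


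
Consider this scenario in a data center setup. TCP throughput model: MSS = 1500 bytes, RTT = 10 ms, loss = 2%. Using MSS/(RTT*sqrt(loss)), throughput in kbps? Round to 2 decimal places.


Given: MSS = 1500 bytes, RTT = 10 ms, loss = 2%
RTT in seconds = 10 / 1000 = 0.01
Loss rate = 2% = 0.02
sqrt(loss) = sqrt(0.02) = 0.141421356237
Throughput (bytes/s) = 1500 / (0.01 * 0.141421356237) = 1060660.1718
Throughput (kbps) = 1060660.1718 * 8 / 1000 = 8485.281374 -> 8485.28 kbps (2 dp)

8485.28


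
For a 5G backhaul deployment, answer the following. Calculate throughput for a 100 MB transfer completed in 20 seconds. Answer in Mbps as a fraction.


Given: file = 100 MB, time = 20 s
File in Mb = 100 * 8 = 800 Mb
Throughput = 800 / 20 Mbps
Throughput = 40 Mbps

40


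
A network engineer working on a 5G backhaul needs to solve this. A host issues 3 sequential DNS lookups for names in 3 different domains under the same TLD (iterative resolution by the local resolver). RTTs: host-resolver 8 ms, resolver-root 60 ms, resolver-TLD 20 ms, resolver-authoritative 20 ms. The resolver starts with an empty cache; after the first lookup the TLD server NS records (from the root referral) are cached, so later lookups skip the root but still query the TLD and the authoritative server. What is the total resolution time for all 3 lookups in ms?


Lookup 1 (cold cache): local + root + TLD + auth = 8 + 60 + 20 + 20 = 108 ms
Lookups 2..3 (TLD NS cached -> skip root; new domain -> still ask TLD and auth): local + TLD + auth = 8 + 20 + 20 = 48 ms each
Remaining 2 lookups: 2 * 48 = 96 ms
Total = 108 + 96 = 204 ms

204


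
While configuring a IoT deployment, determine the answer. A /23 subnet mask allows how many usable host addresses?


Given: subnet mask /23
Host bits = 32 - 23 = 9
Total addresses = 2^9 = 512
Usable hosts = 512 - 2 (network + broadcast) = 510

510


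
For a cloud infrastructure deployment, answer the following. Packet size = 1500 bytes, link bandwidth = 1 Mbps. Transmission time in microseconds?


Given: packet = 1500 bytes, bandwidth = 1 Mbps
Packet in bits = 1500 * 8 = 12000 bits
Bandwidth = 1 * 10^6 = 1000000 bps
Time = 12000 / 1000000 seconds
Time in us = 12000 * 10^6 / 1000000 = 12000

12000


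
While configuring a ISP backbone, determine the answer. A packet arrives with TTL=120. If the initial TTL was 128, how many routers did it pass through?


Given: initial TTL = 128, received TTL = 120
Hops = initial TTL - received TTL
Hops = 128 - 120 = 8

8


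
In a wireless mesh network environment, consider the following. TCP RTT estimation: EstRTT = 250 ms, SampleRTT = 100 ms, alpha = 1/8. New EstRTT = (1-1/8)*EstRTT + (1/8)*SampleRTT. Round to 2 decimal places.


Given: EstRTT = 250 ms, SampleRTT = 100 ms, alpha = 1/8
New EstRTT = (1 - alpha) * EstRTT + alpha * SampleRTT
(7/8) * 250 = 218.75
(1/8) * 100 = 12.5
New EstRTT = 218.75 + 12.5 = 231.25 ms -> 231.25 ms (2 dp)

231.25


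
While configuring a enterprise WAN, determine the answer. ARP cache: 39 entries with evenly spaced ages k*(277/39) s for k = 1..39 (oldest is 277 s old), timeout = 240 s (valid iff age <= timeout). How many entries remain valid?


Ages are k * 277/39 s for k = 1..39 (spacing = 7.1026 s).
Entry k is valid iff k * 277/39 <= 240 iff k <= 39 * 240 / 277 = 33.7906
n_valid = floor(33.7906) = 33
(n_stale = 39 - 33 = 6)

33


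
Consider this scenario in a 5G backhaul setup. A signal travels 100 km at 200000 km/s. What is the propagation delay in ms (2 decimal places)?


Given: distance = 100 km, speed = 200000 km/s
Delay = distance / speed = 100 / 200000 seconds
Delay in ms = 100 * 1000 / 200000
Delay = 0.5000 ms
Rounded to 2 dp = 0.50 ms

0.50


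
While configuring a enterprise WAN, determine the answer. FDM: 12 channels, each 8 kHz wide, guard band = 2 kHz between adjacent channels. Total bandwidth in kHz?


Given: 12 channels, 8 kHz each, guard = 2 kHz
Channel bandwidth = 12 * 8 = 96 kHz
Guard bands = 11 gaps * 2 kHz = 22 kHz
Total = 96 + 22 = 118 kHz

118


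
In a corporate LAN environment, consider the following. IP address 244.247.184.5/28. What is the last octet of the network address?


Given: IP = 244.247.184.5, prefix = /28
Subnet mask = 255.255.255.240
Last octet of IP: 5
Last octet of mask: 240
Network last octet = 5 AND 240 = 0

0


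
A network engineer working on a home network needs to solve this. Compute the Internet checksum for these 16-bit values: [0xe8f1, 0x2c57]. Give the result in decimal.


Given words: [0xe8f1, 0x2c57]
Step 1: Sum all words
Raw sum = 59633 + 11351 = 70984
Step 2: Fold carry: (5448 + 1) = 5449
One's complement = ~5449 & 0xFFFF = 60086

60086


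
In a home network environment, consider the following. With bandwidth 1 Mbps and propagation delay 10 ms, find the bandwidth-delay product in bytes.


Given: bandwidth = 1 Mbps, delay = 10 ms
BDP in bits = 1 * 10^6 * 10 / 1000
BDP in bits = 10000
BDP in bytes = 10000 / 8 = 1250

1250


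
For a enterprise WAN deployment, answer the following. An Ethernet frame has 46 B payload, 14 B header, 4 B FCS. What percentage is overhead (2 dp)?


Given: payload = 46 B, header = 14 B, trailer = 4 B
Overhead bytes = header + trailer = 14 + 4 = 18
Total frame = payload + overhead = 46 + 18 = 64
Overhead % = 18 / 64 * 100 = 28.1250% -> 28.13% (2 dp)

28.13


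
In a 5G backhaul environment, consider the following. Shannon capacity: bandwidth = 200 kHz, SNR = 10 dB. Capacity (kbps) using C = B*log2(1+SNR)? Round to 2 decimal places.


Given: B = 200 kHz, SNR = 10 dB
SNR linear = 10^(10/10) = 10
1 + SNR = 11
log2(11) = 3.4594316186
C = 200 * 1000 * 3.4594316186 = 691886.3237 bps
C = 691.886324 kbps -> 691.89 kbps (2 dp)

691.89


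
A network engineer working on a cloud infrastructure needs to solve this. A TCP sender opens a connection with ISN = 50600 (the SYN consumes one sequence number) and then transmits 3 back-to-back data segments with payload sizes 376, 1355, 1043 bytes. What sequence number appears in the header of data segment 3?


The SYN occupies sequence number ISN = 50600, so the first data byte is ISN + 1 = 50601.
SEQ of data segment i = (ISN + 1) + sum of payload sizes of segments 1..i-1.
Segment 1: SEQ = 50601, payload = 376 bytes
Segment 2: SEQ = 50977, payload = 1355 bytes
Segment 3: SEQ = 52332, payload = 1043 bytes
SEQ of segment 3 = 50601 + 376 + 1355 = 52332

52332


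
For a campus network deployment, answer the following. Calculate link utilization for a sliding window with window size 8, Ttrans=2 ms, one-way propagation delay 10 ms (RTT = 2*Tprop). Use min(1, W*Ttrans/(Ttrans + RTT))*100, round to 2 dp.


Given: W = 8, Ttrans = 2 ms, RTT = 20 ms (= 2 * Tprop, Tprop = 10 ms)
Cycle time = Ttrans + RTT = 2 + 20 = 22 ms (first packet sent until its ACK returns)
W * Ttrans = 8 * 2 = 16 ms of sending per cycle
W * Ttrans / (Ttrans + RTT) = 16 / 22 = 0.727273
U = min(1, 0.727273) = 0.727273
U% = 72.73%

72.73


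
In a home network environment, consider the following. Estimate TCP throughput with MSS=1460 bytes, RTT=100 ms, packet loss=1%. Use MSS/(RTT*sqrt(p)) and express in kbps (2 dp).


Given: MSS = 1460 bytes, RTT = 100 ms, loss = 1%
RTT in seconds = 100 / 1000 = 0.1
Loss rate = 1% = 0.01
sqrt(loss) = sqrt(0.01) = 0.1
Throughput (bytes/s) = 1460 / (0.1 * 0.1) = 146000.0000
Throughput (kbps) = 146000.0000 * 8 / 1000 = 1168.000000 -> 1168.00 kbps (2 dp)

1168.00


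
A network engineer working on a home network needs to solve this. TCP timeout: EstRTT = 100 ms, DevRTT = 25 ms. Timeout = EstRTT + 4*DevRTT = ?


Given: EstRTT = 100 ms, DevRTT = 25 ms
Timeout = EstRTT + 4 * DevRTT
4 * DevRTT = 4 * 25 = 100
Timeout = 100 + 100 = 200 ms

200


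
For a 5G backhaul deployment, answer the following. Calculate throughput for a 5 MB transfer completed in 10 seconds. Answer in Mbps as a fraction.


Given: file = 5 MB, time = 10 s
File in Mb = 5 * 8 = 40 Mb
Throughput = 40 / 10 Mbps
Throughput = 4 Mbps

4


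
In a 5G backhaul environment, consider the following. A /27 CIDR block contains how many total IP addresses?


Given: CIDR prefix /27
Host bits = 32 - 27 = 5
Total addresses = 2^5 = 32

32


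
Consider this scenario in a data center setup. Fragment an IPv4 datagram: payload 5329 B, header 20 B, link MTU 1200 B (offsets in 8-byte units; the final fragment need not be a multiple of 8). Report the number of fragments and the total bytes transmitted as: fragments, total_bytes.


Max data per non-final fragment = floor((MTU - header)/8)*8 = floor((1200 - 20)/8)*8 = floor(1180/8)*8 = 1176 B
Final fragment needs no 8-byte alignment: it can carry up to MTU - header = 1180 B
Non-final fragments needed = ceil((payload - 1180) / 1176) = ceil(4149/1176) = ceil(3.5281) = 4
Number of fragments = 4 + 1 = 5
Fragment sizes (data): 4 * 1176 B + 625 B (last, 625 <= 1180 OK)
Total bytes sent = payload + n_frags * header = 5329 + 5*20 = 5329 + 100 = 5429 B

5, 5429


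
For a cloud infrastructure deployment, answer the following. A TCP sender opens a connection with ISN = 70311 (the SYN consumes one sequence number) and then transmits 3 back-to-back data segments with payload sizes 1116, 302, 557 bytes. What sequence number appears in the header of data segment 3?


The SYN occupies sequence number ISN = 70311, so the first data byte is ISN + 1 = 70312.
SEQ of data segment i = (ISN + 1) + sum of payload sizes of segments 1..i-1.
Segment 1: SEQ = 70312, payload = 1116 bytes
Segment 2: SEQ = 71428, payload = 302 bytes
Segment 3: SEQ = 71730, payload = 557 bytes
SEQ of segment 3 = 70312 + 1116 + 302 = 71730

71730


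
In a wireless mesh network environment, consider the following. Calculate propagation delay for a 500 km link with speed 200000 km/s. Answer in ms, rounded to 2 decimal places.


Given: distance = 500 km, speed = 200000 km/s
Delay = distance / speed = 500 / 200000 seconds
Delay in ms = 500 * 1000 / 200000
Delay = 2.5000 ms
Rounded to 2 dp = 2.50 ms

2.50


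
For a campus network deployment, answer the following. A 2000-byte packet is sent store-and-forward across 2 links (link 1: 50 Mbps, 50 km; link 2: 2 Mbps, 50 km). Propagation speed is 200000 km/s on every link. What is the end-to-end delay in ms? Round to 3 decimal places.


Packet = 2000 bytes = 16000 bits. Store-and-forward: sum (t_trans + t_prop) per link.
Link 1: t_trans = 16000/(50*10^6) s = 0.3200 ms; t_prop = 50/200000 s = 0.2500 ms; subtotal = 0.5700 ms
Link 2: t_trans = 16000/(2*10^6) s = 8.0000 ms; t_prop = 50/200000 s = 0.2500 ms; subtotal = 8.2500 ms
End-to-end = 0.5700 + 8.2500 = 8.8200 ms -> 8.820 ms (3 dp)

8.820


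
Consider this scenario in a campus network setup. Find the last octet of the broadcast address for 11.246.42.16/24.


Given: IP = 11.246.42.16, prefix = /24
Host bits = 32 - 24 = 8
Network last octet = 16 AND mask = 0
Host part size = 2^8 - 1 = 255
Broadcast last octet = 0 OR 255 = 255

255


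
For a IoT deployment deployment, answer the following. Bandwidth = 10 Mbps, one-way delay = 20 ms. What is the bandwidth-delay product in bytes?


Given: bandwidth = 10 Mbps, delay = 20 ms
BDP in bits = 10 * 10^6 * 20 / 1000
BDP in bits = 200000
BDP in bytes = 200000 / 8 = 25000

25000


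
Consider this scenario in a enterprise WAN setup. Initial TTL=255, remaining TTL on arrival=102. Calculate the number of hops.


Given: initial TTL = 255, received TTL = 102
Hops = initial TTL - received TTL
Hops = 255 - 102 = 153

153


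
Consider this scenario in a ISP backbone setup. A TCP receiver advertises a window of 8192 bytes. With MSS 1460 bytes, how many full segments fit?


Given: RWND = 8192 bytes, MSS = 1460 bytes
Full segments = floor(RWND / MSS)
Full segments = floor(8192 / 1460)
Full segments = floor(5.611) = 5

5


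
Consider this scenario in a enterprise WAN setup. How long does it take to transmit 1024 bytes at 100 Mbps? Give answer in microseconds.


Given: packet = 1024 bytes, bandwidth = 100 Mbps
Packet in bits = 1024 * 8 = 8192 bits
Bandwidth = 100 * 10^6 = 100000000 bps
Time = 8192 / 100000000 seconds
Time in us = 8192 * 10^6 / 100000000 = 81.92

81.92


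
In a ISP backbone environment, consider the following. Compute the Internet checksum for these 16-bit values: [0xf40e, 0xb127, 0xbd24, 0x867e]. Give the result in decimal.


Given words: [0xf40e, 0xb127, 0xbd24, 0x867e]
Step 1: Sum all words
Raw sum = 62478 + 45351 + 48420 + 34430 = 190679
Step 2: Fold carry: (59607 + 2) = 59609
One's complement = ~59609 & 0xFFFF = 5926

5926


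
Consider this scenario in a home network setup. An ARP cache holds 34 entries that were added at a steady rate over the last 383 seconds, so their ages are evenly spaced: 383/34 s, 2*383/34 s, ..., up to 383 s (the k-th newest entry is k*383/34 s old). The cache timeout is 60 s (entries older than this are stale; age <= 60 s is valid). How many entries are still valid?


Ages are k * 383/34 s for k = 1..34 (spacing = 11.2647 s).
Entry k is valid iff k * 383/34 <= 60 iff k <= 34 * 60 / 383 = 5.3264
n_valid = floor(5.3264) = 5
(n_stale = 34 - 5 = 29)

5


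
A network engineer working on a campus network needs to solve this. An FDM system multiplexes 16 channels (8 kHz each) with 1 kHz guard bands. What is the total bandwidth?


Given: 16 channels, 8 kHz each, guard = 1 kHz
Channel bandwidth = 16 * 8 = 128 kHz
Guard bands = 15 gaps * 1 kHz = 15 kHz
Total = 128 + 15 = 143 kHz

143


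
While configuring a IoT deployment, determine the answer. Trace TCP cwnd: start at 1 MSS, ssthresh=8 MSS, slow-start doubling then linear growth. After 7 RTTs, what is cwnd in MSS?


RTT 0: cwnd = 1 MSS (initial)
RTT 1: cwnd = 2 MSS (slow start, doubled)
RTT 2: cwnd = 4 MSS (slow start, doubled)
RTT 3: cwnd = 8 MSS (slow start, doubled)
RTT 4: cwnd = 9 MSS (congestion avoidance, +1)
RTT 5: cwnd = 10 MSS (congestion avoidance, +1)
RTT 6: cwnd = 11 MSS (congestion avoidance, +1)
RTT 7: cwnd = 12 MSS (congestion avoidance, +1)

12


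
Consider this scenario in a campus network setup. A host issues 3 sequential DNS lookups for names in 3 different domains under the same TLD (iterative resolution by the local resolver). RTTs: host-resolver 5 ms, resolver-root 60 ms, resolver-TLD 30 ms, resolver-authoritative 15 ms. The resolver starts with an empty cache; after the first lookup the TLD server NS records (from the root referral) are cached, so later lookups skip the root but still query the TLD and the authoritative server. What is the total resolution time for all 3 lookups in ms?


Lookup 1 (cold cache): local + root + TLD + auth = 5 + 60 + 30 + 15 = 110 ms
Lookups 2..3 (TLD NS cached -> skip root; new domain -> still ask TLD and auth): local + TLD + auth = 5 + 30 + 15 = 50 ms each
Remaining 2 lookups: 2 * 50 = 100 ms
Total = 110 + 100 = 210 ms

210


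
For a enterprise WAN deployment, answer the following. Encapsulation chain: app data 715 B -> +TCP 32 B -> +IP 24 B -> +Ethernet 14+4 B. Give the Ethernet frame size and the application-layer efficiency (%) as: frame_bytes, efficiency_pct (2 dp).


TCP segment = 715 + 32 = 747 B
IP packet = 747 + 24 = 771 B
Ethernet frame = 771 + 14 + 4 = 789 B
Efficiency = app / frame = 715 / 789 = 0.906210 = 90.6210% -> 90.62% (2 dp)

789, 90.62


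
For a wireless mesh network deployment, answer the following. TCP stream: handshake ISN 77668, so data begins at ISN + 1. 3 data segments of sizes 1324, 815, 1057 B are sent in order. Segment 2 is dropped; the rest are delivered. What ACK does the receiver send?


SYN uses sequence number 77668; first data byte = ISN + 1 = 77669.
Segment 1: SEQ = 77669, len = 1324 B, covers [77669, 78992]
Segment 2: SEQ = 78993, len = 815 B, covers [78993, 79807] [LOST]
Segment 3: SEQ = 79808, len = 1057 B, covers [79808, 80864]
In-order data received: bytes [77669, 78992] (segments 1..1).
Segment 2 missing -> gap begins at byte 78993; later segments buffered out of order.
Cumulative ACK = next expected in-order byte = 77669 + 1324 = 78993

78993


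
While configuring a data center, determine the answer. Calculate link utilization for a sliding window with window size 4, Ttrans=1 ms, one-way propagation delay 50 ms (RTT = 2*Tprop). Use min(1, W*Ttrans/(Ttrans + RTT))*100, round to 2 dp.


Given: W = 4, Ttrans = 1 ms, RTT = 100 ms (= 2 * Tprop, Tprop = 50 ms)
Cycle time = Ttrans + RTT = 1 + 100 = 101 ms (first packet sent until its ACK returns)
W * Ttrans = 4 * 1 = 4 ms of sending per cycle
W * Ttrans / (Ttrans + RTT) = 4 / 101 = 0.039604
U = min(1, 0.039604) = 0.039604
U% = 3.96%

3.96


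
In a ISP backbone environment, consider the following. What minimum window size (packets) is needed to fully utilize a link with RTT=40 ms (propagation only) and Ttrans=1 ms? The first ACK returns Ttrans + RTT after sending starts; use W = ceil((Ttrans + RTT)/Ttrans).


Given: Ttrans = 1 ms, RTT = 40 ms (= 2 * Tprop, Tprop = 20 ms)
Time until first ACK returns = Ttrans + RTT = 1 + 40 = 41 ms
Need W * Ttrans >= Ttrans + RTT  ->  W >= (Ttrans + RTT) / Ttrans
(Ttrans + RTT) / Ttrans = 41 / 1 = 41
W_min = ceil(41) = 41

41


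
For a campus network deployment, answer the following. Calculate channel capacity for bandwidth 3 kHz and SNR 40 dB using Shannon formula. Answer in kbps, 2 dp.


Given: B = 3 kHz, SNR = 40 dB
SNR linear = 10^(40/10) = 10000
1 + SNR = 10001
log2(10001) = 13.2878566418
C = 3 * 1000 * 13.2878566418 = 39863.5699 bps
C = 39.863570 kbps -> 39.86 kbps (2 dp)

39.86


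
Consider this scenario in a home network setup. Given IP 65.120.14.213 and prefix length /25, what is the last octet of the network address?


Given: IP = 65.120.14.213, prefix = /25
Subnet mask = 255.255.255.128
Last octet of IP: 213
Last octet of mask: 128
Network last octet = 213 AND 128 = 128

128


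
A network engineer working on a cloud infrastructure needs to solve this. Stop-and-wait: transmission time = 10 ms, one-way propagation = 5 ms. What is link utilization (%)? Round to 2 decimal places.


Given: Ttrans = 10 ms, Tprop = 5 ms
RTT = 2 * Tprop = 2 * 5 = 10 ms
U = Ttrans / (Ttrans + RTT)
U = 10 / (10 + 10)
U = 10 / 20 = 0.5
U% = 50.00%

50.00


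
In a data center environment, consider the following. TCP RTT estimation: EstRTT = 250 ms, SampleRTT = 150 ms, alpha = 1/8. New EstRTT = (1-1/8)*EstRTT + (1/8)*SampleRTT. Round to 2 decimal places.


Given: EstRTT = 250 ms, SampleRTT = 150 ms, alpha = 1/8
New EstRTT = (1 - alpha) * EstRTT + alpha * SampleRTT
(7/8) * 250 = 218.75
(1/8) * 150 = 18.75
New EstRTT = 218.75 + 18.75 = 237.5 ms -> 237.50 ms (2 dp)

237.50


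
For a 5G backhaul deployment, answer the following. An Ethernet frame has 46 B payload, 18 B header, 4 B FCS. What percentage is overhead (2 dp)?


Given: payload = 46 B, header = 18 B, trailer = 4 B
Overhead bytes = header + trailer = 18 + 4 = 22
Total frame = payload + overhead = 46 + 22 = 68
Overhead % = 22 / 68 * 100 = 32.3529% -> 32.35% (2 dp)

32.35


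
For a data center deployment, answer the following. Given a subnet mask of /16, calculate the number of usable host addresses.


Given: subnet mask /16
Host bits = 32 - 16 = 16
Total addresses = 2^16 = 65536
Usable hosts = 65536 - 2 (network + broadcast) = 65534

65534


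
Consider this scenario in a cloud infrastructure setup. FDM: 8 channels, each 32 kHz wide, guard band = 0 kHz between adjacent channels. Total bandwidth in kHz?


Given: 8 channels, 32 kHz each, guard = 0 kHz
Channel bandwidth = 8 * 32 = 256 kHz
Guard bands = 7 gaps * 0 kHz = 0 kHz
Total = 256 + 0 = 256 kHz

256


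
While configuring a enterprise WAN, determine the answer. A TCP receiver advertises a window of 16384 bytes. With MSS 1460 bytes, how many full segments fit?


Given: RWND = 16384 bytes, MSS = 1460 bytes
Full segments = floor(RWND / MSS)
Full segments = floor(16384 / 1460)
Full segments = floor(11.2219) = 11

11


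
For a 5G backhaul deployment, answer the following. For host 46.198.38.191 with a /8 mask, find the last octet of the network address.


Given: IP = 46.198.38.191, prefix = /8
Subnet mask = 255.0.0.0
Last octet of IP: 191
Last octet of mask: 0
Network last octet = 191 AND 0 = 0

0


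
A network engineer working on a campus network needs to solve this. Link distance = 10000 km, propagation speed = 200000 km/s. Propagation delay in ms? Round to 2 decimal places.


Given: distance = 10000 km, speed = 200000 km/s
Delay = distance / speed = 10000 / 200000 seconds
Delay in ms = 10000 * 1000 / 200000
Delay = 50.0000 ms
Rounded to 2 dp = 50.00 ms

50.00


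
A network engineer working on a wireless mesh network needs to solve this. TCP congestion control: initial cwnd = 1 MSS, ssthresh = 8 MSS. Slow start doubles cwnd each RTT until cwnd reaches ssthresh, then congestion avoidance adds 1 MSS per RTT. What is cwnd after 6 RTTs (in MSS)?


RTT 0: cwnd = 1 MSS (initial)
RTT 1: cwnd = 2 MSS (slow start, doubled)
RTT 2: cwnd = 4 MSS (slow start, doubled)
RTT 3: cwnd = 8 MSS (slow start, doubled)
RTT 4: cwnd = 9 MSS (congestion avoidance, +1)
RTT 5: cwnd = 10 MSS (congestion avoidance, +1)
RTT 6: cwnd = 11 MSS (congestion avoidance, +1)

11


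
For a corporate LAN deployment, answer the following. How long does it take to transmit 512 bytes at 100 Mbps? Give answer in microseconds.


Given: packet = 512 bytes, bandwidth = 100 Mbps
Packet in bits = 512 * 8 = 4096 bits
Bandwidth = 100 * 10^6 = 100000000 bps
Time = 4096 / 100000000 seconds
Time in us = 4096 * 10^6 / 100000000 = 40.96

40.96


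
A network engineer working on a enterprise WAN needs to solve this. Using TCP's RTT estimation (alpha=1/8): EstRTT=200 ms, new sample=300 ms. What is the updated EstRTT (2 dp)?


Given: EstRTT = 200 ms, SampleRTT = 300 ms, alpha = 1/8
New EstRTT = (1 - alpha) * EstRTT + alpha * SampleRTT
(7/8) * 200 = 175
(1/8) * 300 = 37.5
New EstRTT = 175 + 37.5 = 212.5 ms -> 212.50 ms (2 dp)

212.50


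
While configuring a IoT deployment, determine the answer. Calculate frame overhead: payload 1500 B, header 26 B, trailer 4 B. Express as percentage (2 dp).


Given: payload = 1500 B, header = 26 B, trailer = 4 B
Overhead bytes = header + trailer = 26 + 4 = 30
Total frame = payload + overhead = 1500 + 30 = 1530
Overhead % = 30 / 1530 * 100 = 1.9608% -> 1.96% (2 dp)

1.96


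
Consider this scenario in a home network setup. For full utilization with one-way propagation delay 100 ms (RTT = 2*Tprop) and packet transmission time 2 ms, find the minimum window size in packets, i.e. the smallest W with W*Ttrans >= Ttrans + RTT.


Given: Ttrans = 2 ms, RTT = 200 ms (= 2 * Tprop, Tprop = 100 ms)
Time until first ACK returns = Ttrans + RTT = 2 + 200 = 202 ms
Need W * Ttrans >= Ttrans + RTT  ->  W >= (Ttrans + RTT) / Ttrans
(Ttrans + RTT) / Ttrans = 202 / 2 = 101
W_min = ceil(101) = 101

101


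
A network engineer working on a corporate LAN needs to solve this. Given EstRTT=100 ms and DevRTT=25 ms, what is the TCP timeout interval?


Given: EstRTT = 100 ms, DevRTT = 25 ms
Timeout = EstRTT + 4 * DevRTT
4 * DevRTT = 4 * 25 = 100
Timeout = 100 + 100 = 200 ms

200


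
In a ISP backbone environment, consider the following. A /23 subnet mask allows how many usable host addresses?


Given: subnet mask /23
Host bits = 32 - 23 = 9
Total addresses = 2^9 = 512
Usable hosts = 512 - 2 (network + broadcast) = 510

510


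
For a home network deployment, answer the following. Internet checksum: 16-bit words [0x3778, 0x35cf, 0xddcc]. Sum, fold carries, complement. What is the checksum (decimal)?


Given words: [0x3778, 0x35cf, 0xddcc]
Step 1: Sum all words
Raw sum = 14200 + 13775 + 56780 = 84755
Step 2: Fold carry: (19219 + 1) = 19220
One's complement = ~19220 & 0xFFFF = 46315

46315


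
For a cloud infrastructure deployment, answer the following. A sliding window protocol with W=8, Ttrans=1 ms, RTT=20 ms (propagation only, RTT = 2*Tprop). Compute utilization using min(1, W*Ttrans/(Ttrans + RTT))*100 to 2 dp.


Given: W = 8, Ttrans = 1 ms, RTT = 20 ms (= 2 * Tprop, Tprop = 10 ms)
Cycle time = Ttrans + RTT = 1 + 20 = 21 ms (first packet sent until its ACK returns)
W * Ttrans = 8 * 1 = 8 ms of sending per cycle
W * Ttrans / (Ttrans + RTT) = 8 / 21 = 0.380952
U = min(1, 0.380952) = 0.380952
U% = 38.10%

38.10


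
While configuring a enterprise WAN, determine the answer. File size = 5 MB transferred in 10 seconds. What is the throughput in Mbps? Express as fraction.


Given: file = 5 MB, time = 10 s
File in Mb = 5 * 8 = 40 Mb
Throughput = 40 / 10 Mbps
Throughput = 4 Mbps

4


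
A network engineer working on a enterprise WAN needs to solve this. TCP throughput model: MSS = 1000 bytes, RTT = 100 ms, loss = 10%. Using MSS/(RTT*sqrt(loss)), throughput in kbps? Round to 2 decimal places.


Given: MSS = 1000 bytes, RTT = 100 ms, loss = 10%
RTT in seconds = 100 / 1000 = 0.1
Loss rate = 10% = 0.1
sqrt(loss) = sqrt(0.1) = 0.316227766017
Throughput (bytes/s) = 1000 / (0.1 * 0.316227766017) = 31622.7766
Throughput (kbps) = 31622.7766 * 8 / 1000 = 252.982213 -> 252.98 kbps (2 dp)

252.98


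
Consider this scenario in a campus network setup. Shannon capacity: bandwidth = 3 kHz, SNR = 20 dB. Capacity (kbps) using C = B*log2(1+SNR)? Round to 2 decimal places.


Given: B = 3 kHz, SNR = 20 dB
SNR linear = 10^(20/10) = 100
1 + SNR = 101
log2(101) = 6.6582114828
C = 3 * 1000 * 6.6582114828 = 19974.6344 bps
C = 19.974634 kbps -> 19.97 kbps (2 dp)

19.97


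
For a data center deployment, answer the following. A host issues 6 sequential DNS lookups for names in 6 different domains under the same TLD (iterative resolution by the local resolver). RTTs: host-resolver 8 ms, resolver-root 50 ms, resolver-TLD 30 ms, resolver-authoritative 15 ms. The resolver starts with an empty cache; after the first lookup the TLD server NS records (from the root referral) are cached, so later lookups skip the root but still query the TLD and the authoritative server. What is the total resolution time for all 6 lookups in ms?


Lookup 1 (cold cache): local + root + TLD + auth = 8 + 50 + 30 + 15 = 103 ms
Lookups 2..6 (TLD NS cached -> skip root; new domain -> still ask TLD and auth): local + TLD + auth = 8 + 30 + 15 = 53 ms each
Remaining 5 lookups: 5 * 53 = 265 ms
Total = 103 + 265 = 368 ms

368


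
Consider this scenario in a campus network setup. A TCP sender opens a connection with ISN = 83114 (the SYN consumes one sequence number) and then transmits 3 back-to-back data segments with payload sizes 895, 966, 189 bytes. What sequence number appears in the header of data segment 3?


The SYN occupies sequence number ISN = 83114, so the first data byte is ISN + 1 = 83115.
SEQ of data segment i = (ISN + 1) + sum of payload sizes of segments 1..i-1.
Segment 1: SEQ = 83115, payload = 895 bytes
Segment 2: SEQ = 84010, payload = 966 bytes
Segment 3: SEQ = 84976, payload = 189 bytes
SEQ of segment 3 = 83115 + 895 + 966 = 84976

84976


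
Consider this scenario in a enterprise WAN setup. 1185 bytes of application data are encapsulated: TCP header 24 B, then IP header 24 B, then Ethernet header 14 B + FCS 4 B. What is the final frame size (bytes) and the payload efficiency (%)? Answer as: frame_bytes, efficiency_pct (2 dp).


TCP segment = 1185 + 24 = 1209 B
IP packet = 1209 + 24 = 1233 B
Ethernet frame = 1233 + 14 + 4 = 1251 B
Efficiency = app / frame = 1185 / 1251 = 0.947242 = 94.7242% -> 94.72% (2 dp)

1251, 94.72


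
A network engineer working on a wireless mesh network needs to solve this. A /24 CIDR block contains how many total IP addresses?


Given: CIDR prefix /24
Host bits = 32 - 24 = 8
Total addresses = 2^8 = 256

256


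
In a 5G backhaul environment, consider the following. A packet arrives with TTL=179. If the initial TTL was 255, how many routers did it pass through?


Given: initial TTL = 255, received TTL = 179
Hops = initial TTL - received TTL
Hops = 255 - 179 = 76

76


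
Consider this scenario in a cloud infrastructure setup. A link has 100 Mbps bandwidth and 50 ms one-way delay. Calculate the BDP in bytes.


Given: bandwidth = 100 Mbps, delay = 50 ms
BDP in bits = 100 * 10^6 * 50 / 1000
BDP in bits = 5000000
BDP in bytes = 5000000 / 8 = 625000

625000


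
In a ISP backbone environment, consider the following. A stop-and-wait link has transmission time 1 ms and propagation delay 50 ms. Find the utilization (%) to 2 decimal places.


Given: Ttrans = 1 ms, Tprop = 50 ms
RTT = 2 * Tprop = 2 * 50 = 100 ms
U = Ttrans / (Ttrans + RTT)
U = 1 / (1 + 100)
U = 1 / 101 = 0.009901
U% = 0.99%

0.99


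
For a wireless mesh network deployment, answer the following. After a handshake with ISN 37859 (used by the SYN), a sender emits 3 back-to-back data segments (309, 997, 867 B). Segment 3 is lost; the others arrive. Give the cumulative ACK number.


SYN uses sequence number 37859; first data byte = ISN + 1 = 37860.
Segment 1: SEQ = 37860, len = 309 B, covers [37860, 38168]
Segment 2: SEQ = 38169, len = 997 B, covers [38169, 39165]
Segment 3: SEQ = 39166, len = 867 B, covers [39166, 40032] [LOST]
In-order data received: bytes [37860, 39165] (segments 1..2).
Segment 3 missing -> gap begins at byte 39166.
Cumulative ACK = next expected in-order byte = 37860 + 309 + 997 = 39166

39166
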